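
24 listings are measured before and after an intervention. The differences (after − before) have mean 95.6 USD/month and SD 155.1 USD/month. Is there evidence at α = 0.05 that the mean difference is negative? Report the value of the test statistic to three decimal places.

H0: μ_d = 0; H1: μ_d < 0 (paired t-test on the differences, left-tailed).
t = d̄/(s_d/√n) = 95.6/(155.1/√24) = 3.020
df = n − 1 = 23
p-value = P(T ≤ 3.020) ≈ 0.9969
Since p ≈ 0.9969 > α = 0.05, fail to reject H0; the data do not provide sufficient evidence against H0.

3.020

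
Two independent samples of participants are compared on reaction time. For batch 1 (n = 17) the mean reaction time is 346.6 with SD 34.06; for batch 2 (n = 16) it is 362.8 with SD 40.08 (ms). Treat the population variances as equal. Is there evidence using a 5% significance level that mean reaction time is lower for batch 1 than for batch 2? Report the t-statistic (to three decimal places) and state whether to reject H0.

t = -1.254; fail to reject H0

Let group 1 = batch 1, group 2 = batch 2. H0: μ_1 = μ_2; H1: μ_1 < μ_2 (two-sample pooled-variance t-test, left-tailed).
s_p² = [(17−1)·34.06² + (16−1)·40.08²]/(17+16−2) = 1376.05
t = (346.6 − 362.8)/√[1376.05·(1/17 + 1/16)] = -1.254
df = n₁ + n₂ − 2 = 31
p-value = P(T ≤ -1.254) ≈ 0.1096
Since p ≈ 0.1096 > α = 0.05, fail to reject H0; the evidence is not statistically significant.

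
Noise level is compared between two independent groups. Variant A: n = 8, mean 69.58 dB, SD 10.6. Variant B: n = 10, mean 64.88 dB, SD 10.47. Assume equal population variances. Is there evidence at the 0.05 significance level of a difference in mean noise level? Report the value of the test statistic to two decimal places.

Let group 1 = variant A, group 2 = variant B. H0: μ_1 = μ_2; H1: μ_1 ≠ μ_2 (two-sample pooled-variance t-test, two-sided).
s_p² = [(8−1)·10.6² + (10−1)·10.47²]/(8+10−2) = 110.819
t = (69.58 − 64.88)/√[110.819·(1/8 + 1/10)] = 0.94
df = n₁ + n₂ − 2 = 16
Two-sided p-value ≈ 0.3606
Since p ≈ 0.3606 > α = 0.05, fail to reject H0; the data do not provide sufficient evidence against H0.

0.94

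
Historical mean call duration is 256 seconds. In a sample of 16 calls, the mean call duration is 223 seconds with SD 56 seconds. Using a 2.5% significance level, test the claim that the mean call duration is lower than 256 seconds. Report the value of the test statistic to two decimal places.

H0: μ = 256; H1: μ < 256 (one-sample t-test, left-tailed).
t = (x̄ − μ₀)/(s/√n) = (223 − 256)/(56/√16) = -2.36
df = n − 1 = 15
p-value = P(T ≤ -2.36) ≈ 0.0162
Since p ≈ 0.0162 < α = 0.025, reject H0; the evidence is statistically significant.

-2.36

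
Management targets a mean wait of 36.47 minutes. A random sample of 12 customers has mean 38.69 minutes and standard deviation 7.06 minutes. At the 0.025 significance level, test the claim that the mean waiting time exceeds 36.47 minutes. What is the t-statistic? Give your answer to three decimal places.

H0: μ = 36.47; H1: μ > 36.47 (one-sample t-test, right-tailed).
t = (x̄ − μ₀)/(s/√n) = (38.69 − 36.47)/(7.06/√12) = 1.089
df = n − 1 = 11
p-value = P(T ≥ 1.089) ≈ 0.1497
Since p ≈ 0.1497 > α = 0.025, fail to reject H0; the data do not provide sufficient evidence against H0.

1.089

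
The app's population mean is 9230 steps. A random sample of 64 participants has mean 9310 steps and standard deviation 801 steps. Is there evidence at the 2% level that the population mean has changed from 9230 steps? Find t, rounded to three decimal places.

H0: μ = 9230; H1: μ ≠ 9230 (one-sample t-test, two-sided).
t = (x̄ − μ₀)/(s/√n) = (9310 − 9230)/(801/√64) = 0.799
df = n − 1 = 63
Two-sided p-value ≈ 0.427
Since p ≈ 0.427 > α = 0.02, fail to reject H0; the evidence is not statistically significant.

0.799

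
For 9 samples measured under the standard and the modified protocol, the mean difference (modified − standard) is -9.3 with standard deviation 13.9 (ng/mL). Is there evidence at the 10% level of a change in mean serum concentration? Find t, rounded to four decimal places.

-2.0072

H0: μ_d = 0; H1: μ_d ≠ 0 (paired t-test on the differences, two-sided).
t = d̄/(s_d/√n) = -9.3/(13.9/√9) = -2.0072
df = n − 1 = 8
Two-sided p-value ≈ 0.080
Since p ≈ 0.080 < α = 0.1, reject H0; the data support H1.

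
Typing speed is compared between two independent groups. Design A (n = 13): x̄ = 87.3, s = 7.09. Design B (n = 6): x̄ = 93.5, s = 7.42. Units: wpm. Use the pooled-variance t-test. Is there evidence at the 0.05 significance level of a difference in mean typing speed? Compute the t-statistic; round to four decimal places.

-1.7475

Let group 1 = design A, group 2 = design B. H0: μ_1 = μ_2; H1: μ_1 ≠ μ_2 (two-sample pooled-variance t-test, two-sided).
s_p² = [(13−1)·7.09² + (6−1)·7.42²]/(13+6−2) = 51.6764
t = (87.3 − 93.5)/√[51.6764·(1/13 + 1/6)] = -1.7475
df = n₁ + n₂ − 2 = 17
Two-sided p-value ≈ 0.0986
Since p ≈ 0.0986 > α = 0.05, fail to reject H0; the evidence is not statistically significant.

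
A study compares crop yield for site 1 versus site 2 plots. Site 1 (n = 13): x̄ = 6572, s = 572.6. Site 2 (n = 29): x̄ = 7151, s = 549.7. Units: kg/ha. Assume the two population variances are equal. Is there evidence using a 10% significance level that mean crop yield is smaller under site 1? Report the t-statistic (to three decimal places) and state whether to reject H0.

t = -3.116; reject H0

Let group 1 = site 1, group 2 = site 2. H0: μ_1 = μ_2; H1: μ_1 < μ_2 (two-sample pooled-variance t-test, left-tailed).
s_p² = [(13−1)·572.6² + (29−1)·549.7²]/(13+29−2) = 309880
t = (6572 − 7151)/√[309880·(1/13 + 1/29)] = -3.116
df = n₁ + n₂ − 2 = 40
p-value = P(T ≤ -3.116) ≈ 0.0017
Since p ≈ 0.0017 < α = 0.1, reject H0; the data support H1.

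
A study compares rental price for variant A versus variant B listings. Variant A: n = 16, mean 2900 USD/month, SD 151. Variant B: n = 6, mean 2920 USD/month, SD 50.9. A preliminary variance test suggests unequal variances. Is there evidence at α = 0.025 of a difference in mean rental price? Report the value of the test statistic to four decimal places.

-0.4641

Let group 1 = variant A, group 2 = variant B. H0: μ_1 = μ_2; H1: μ_1 ≠ μ_2 (Welch's two-sample t-test, two-sided).
t = (x̄_1 − x̄_2)/√(s_1²/n_1 + s_2²/n_2) = (2900 − 2920)/√(151²/16 + 50.9²/6) = -0.4641
Welch–Satterthwaite df ≈ 19.97
Two-sided p-value ≈ 0.648
Since p ≈ 0.648 > α = 0.025, fail to reject H0; the evidence is not statistically significant.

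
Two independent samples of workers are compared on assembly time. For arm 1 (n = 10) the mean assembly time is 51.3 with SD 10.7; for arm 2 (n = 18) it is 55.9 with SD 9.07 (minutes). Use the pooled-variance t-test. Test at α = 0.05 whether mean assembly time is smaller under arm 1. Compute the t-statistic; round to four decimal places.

Let group 1 = arm 1, group 2 = arm 2. H0: μ_1 = μ_2; H1: μ_1 < μ_2 (two-sample pooled-variance t-test, left-tailed).
s_p² = [(10−1)·10.7² + (18−1)·9.07²]/(10+18−2) = 93.4197
t = (51.3 − 55.9)/√[93.4197·(1/10 + 1/18)] = -1.2067
df = n₁ + n₂ − 2 = 26
p-value = P(T ≤ -1.2067) ≈ 0.1192
Since p ≈ 0.1192 > α = 0.05, fail to reject H0; the evidence is not statistically significant.

-1.2067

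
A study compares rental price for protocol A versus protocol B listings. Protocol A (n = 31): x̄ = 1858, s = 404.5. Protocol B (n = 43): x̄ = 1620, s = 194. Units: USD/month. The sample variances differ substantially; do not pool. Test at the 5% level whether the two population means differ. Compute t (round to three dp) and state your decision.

t = 3.034; reject H0

Let group 1 = protocol A, group 2 = protocol B. H0: μ_1 = μ_2; H1: μ_1 ≠ μ_2 (Welch's two-sample t-test, two-sided).
t = (x̄_1 − x̄_2)/√(s_1²/n_1 + s_2²/n_2) = (1858 − 1620)/√(404.5²/31 + 194²/43) = 3.034
Welch–Satterthwaite df ≈ 39.99
Two-sided p-value ≈ 0.0042
Since p ≈ 0.0042 < α = 0.05, reject H0; the evidence is statistically significant.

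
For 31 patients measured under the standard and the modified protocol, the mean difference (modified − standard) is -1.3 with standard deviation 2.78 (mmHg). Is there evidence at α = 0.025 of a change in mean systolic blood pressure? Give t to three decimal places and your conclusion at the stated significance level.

H0: μ_d = 0; H1: μ_d ≠ 0 (paired t-test on the differences, two-sided).
t = d̄/(s_d/√n) = -1.3/(2.78/√31) = -2.604
df = n − 1 = 30
Two-sided p-value ≈ 0.014
Since p ≈ 0.014 < α = 0.025, reject H0; the data support H1.

t = -2.604; reject H0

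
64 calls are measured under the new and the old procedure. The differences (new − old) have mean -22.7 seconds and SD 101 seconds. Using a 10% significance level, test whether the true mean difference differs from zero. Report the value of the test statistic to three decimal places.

-1.798

H0: μ_d = 0; H1: μ_d ≠ 0 (paired t-test on the differences, two-sided).
t = d̄/(s_d/√n) = -22.7/(101/√64) = -1.798
df = n − 1 = 63
Two-sided p-value ≈ 0.0770
Since p ≈ 0.0770 < α = 0.1, reject H0; the evidence is statistically significant.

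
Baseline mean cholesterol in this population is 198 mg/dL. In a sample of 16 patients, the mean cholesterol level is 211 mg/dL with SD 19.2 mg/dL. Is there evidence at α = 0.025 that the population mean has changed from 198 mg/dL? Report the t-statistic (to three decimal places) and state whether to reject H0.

H0: μ = 198; H1: μ ≠ 198 (one-sample t-test, two-sided).
t = (x̄ − μ₀)/(s/√n) = (211 − 198)/(19.2/√16) = 2.708
df = n − 1 = 15
Two-sided p-value ≈ 0.016
Since p ≈ 0.016 < α = 0.025, reject H0; the data support H1.

t = 2.708; reject H0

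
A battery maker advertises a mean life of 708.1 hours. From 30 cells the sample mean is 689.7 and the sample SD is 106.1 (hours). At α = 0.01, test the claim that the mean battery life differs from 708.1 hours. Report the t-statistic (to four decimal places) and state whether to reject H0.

H0: μ = 708.1; H1: μ ≠ 708.1 (one-sample t-test, two-sided).
t = (x̄ − μ₀)/(s/√n) = (689.7 − 708.1)/(106.1/√30) = -0.9499
df = n − 1 = 29
Two-sided p-value ≈ 0.350
Since p ≈ 0.350 > α = 0.01, fail to reject H0; the data do not provide sufficient evidence against H0.

t = -0.9499; fail to reject H0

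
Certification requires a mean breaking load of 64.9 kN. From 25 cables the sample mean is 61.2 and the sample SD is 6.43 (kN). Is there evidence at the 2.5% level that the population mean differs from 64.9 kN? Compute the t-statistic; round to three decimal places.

H0: μ = 64.9; H1: μ ≠ 64.9 (one-sample t-test, two-sided).
t = (x̄ − μ₀)/(s/√n) = (61.2 − 64.9)/(6.43/√25) = -2.877
df = n − 1 = 24
Two-sided p-value ≈ 0.008
Since p ≈ 0.008 < α = 0.025, reject H0; the evidence is statistically significant.

-2.877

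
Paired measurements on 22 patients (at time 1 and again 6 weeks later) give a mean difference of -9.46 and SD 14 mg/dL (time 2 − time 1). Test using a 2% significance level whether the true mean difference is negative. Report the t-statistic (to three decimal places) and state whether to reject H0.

t = -3.169; reject H0

H0: μ_d = 0; H1: μ_d < 0 (paired t-test on the differences, left-tailed).
t = d̄/(s_d/√n) = -9.46/(14/√22) = -3.169
df = n − 1 = 21
p-value = P(T ≤ -3.169) ≈ 0.002
Since p ≈ 0.002 < α = 0.02, reject H0; the evidence is statistically significant.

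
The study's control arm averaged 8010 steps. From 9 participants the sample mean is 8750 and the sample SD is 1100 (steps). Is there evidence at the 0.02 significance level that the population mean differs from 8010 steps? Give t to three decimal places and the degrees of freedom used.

H0: μ = 8010; H1: μ ≠ 8010 (one-sample t-test, two-sided).
t = (x̄ − μ₀)/(s/√n) = (8750 − 8010)/(1100/√9) = 2.018
df = n − 1 = 8
Two-sided p-value ≈ 0.0783
Since p ≈ 0.0783 > α = 0.02, fail to reject H0; the evidence is not statistically significant.

t = 2.018, df = 8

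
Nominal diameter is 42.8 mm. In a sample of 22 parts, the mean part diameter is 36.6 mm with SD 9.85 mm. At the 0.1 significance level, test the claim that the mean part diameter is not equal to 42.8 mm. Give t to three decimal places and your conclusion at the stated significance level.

t = -2.952; reject H0

H0: μ = 42.8; H1: μ ≠ 42.8 (one-sample t-test, two-sided).
t = (x̄ − μ₀)/(s/√n) = (36.6 − 42.8)/(9.85/√22) = -2.952
df = n − 1 = 21
Two-sided p-value ≈ 0.0076
Since p ≈ 0.0076 < α = 0.1, reject H0; the data support H1.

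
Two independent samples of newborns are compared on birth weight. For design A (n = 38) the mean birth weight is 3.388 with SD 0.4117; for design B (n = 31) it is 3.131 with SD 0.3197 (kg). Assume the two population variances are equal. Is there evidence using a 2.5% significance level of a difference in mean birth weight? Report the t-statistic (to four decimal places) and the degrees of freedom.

Let group 1 = design A, group 2 = design B. H0: μ_1 = μ_2; H1: μ_1 ≠ μ_2 (two-sample pooled-variance t-test, two-sided).
s_p² = [(38−1)·0.4117² + (31−1)·0.3197²]/(38+31−2) = 0.139368
t = (3.388 − 3.131)/√[0.139368·(1/38 + 1/31)] = 2.8445
df = n₁ + n₂ − 2 = 67
Two-sided p-value ≈ 0.006
Since p ≈ 0.006 < α = 0.025, reject H0; the evidence is statistically significant.

t = 2.8445, df = 67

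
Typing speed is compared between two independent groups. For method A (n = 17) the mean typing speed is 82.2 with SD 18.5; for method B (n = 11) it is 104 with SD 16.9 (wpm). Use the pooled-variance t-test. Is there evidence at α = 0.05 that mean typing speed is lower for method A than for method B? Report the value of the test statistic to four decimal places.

-3.1471

Let group 1 = method A, group 2 = method B. H0: μ_1 = μ_2; H1: μ_1 < μ_2 (two-sample pooled-variance t-test, left-tailed).
s_p² = [(17−1)·18.5² + (11−1)·16.9²]/(17+11−2) = 320.465
t = (82.2 − 104)/√[320.465·(1/17 + 1/11)] = -3.1471
df = n₁ + n₂ − 2 = 26
p-value = P(T ≤ -3.1471) ≈ 0.0021
Since p ≈ 0.0021 < α = 0.05, reject H0; the data support H1.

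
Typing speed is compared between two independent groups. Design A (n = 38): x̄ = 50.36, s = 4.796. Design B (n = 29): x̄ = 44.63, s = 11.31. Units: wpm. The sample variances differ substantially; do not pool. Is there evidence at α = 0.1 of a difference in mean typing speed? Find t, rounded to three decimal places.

2.558

Let group 1 = design A, group 2 = design B. H0: μ_1 = μ_2; H1: μ_1 ≠ μ_2 (Welch's two-sample t-test, two-sided).
t = (x̄_1 − x̄_2)/√(s_1²/n_1 + s_2²/n_2) = (50.36 − 44.63)/√(4.796²/38 + 11.31²/29) = 2.558
Welch–Satterthwaite df ≈ 35.70
Two-sided p-value ≈ 0.015
Since p ≈ 0.015 < α = 0.1, reject H0; the data support H1.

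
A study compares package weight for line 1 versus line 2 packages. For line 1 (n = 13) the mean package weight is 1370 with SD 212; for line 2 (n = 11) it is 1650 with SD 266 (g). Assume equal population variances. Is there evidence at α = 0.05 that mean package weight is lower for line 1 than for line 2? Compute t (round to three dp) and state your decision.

Let group 1 = line 1, group 2 = line 2. H0: μ_1 = μ_2; H1: μ_1 < μ_2 (two-sample pooled-variance t-test, left-tailed).
s_p² = [(13−1)·212² + (11−1)·266²]/(13+11−2) = 56676.7
t = (1370 − 1650)/√[56676.7·(1/13 + 1/11)] = -2.871
df = n₁ + n₂ − 2 = 22
p-value = P(T ≤ -2.871) ≈ 0.0044
Since p ≈ 0.0044 < α = 0.05, reject H0; the data support H1.

t = -2.871; reject H0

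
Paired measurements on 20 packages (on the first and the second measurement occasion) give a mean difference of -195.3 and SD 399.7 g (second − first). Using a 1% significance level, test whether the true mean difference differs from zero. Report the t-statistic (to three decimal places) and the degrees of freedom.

t = -2.185, df = 19

H0: μ_d = 0; H1: μ_d ≠ 0 (paired t-test on the differences, two-sided).
t = d̄/(s_d/√n) = -195.3/(399.7/√20) = -2.185
df = n − 1 = 19
Two-sided p-value ≈ 0.042
Since p ≈ 0.042 > α = 0.01, fail to reject H0; the data do not provide sufficient evidence against H0.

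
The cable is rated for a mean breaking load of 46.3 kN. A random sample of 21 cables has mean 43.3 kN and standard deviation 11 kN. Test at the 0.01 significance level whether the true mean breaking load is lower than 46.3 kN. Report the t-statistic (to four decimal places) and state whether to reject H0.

t = -1.2498; fail to reject H0

H0: μ = 46.3; H1: μ < 46.3 (one-sample t-test, left-tailed).
t = (x̄ − μ₀)/(s/√n) = (43.3 − 46.3)/(11/√21) = -1.2498
df = n − 1 = 20
p-value = P(T ≤ -1.2498) ≈ 0.1129
Since p ≈ 0.1129 > α = 0.01, fail to reject H0; the evidence is not statistically significant.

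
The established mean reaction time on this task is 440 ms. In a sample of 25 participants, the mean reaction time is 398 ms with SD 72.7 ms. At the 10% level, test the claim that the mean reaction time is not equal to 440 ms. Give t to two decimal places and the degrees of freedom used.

t = -2.89, df = 24

H0: μ = 440; H1: μ ≠ 440 (one-sample t-test, two-sided).
t = (x̄ − μ₀)/(s/√n) = (398 − 440)/(72.7/√25) = -2.89
df = n − 1 = 24
Two-sided p-value ≈ 0.008
Since p ≈ 0.008 < α = 0.1, reject H0; the evidence is statistically significant.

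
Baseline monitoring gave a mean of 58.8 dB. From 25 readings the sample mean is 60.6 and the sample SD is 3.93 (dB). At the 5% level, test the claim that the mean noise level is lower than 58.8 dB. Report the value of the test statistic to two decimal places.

H0: μ = 58.8; H1: μ < 58.8 (one-sample t-test, left-tailed).
t = (x̄ − μ₀)/(s/√n) = (60.6 − 58.8)/(3.93/√25) = 2.29
df = n − 1 = 24
p-value = P(T ≤ 2.29) ≈ 0.984
Since p ≈ 0.984 > α = 0.05, fail to reject H0; the evidence is not statistically significant.

2.29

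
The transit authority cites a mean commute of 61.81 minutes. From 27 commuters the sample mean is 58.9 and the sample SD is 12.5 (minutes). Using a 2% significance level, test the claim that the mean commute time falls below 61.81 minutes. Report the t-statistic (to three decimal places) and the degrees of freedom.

t = -1.210, df = 26

H0: μ = 61.81; H1: μ < 61.81 (one-sample t-test, left-tailed).
t = (x̄ − μ₀)/(s/√n) = (58.9 − 61.81)/(12.5/√27) = -1.210
df = n − 1 = 26
p-value = P(T ≤ -1.210) ≈ 0.1186
Since p ≈ 0.1186 > α = 0.02, fail to reject H0; the data do not provide sufficient evidence against H0.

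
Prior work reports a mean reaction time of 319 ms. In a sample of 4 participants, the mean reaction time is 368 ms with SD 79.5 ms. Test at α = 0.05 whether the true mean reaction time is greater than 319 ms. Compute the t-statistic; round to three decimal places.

1.233

H0: μ = 319; H1: μ > 319 (one-sample t-test, right-tailed).
t = (x̄ − μ₀)/(s/√n) = (368 − 319)/(79.5/√4) = 1.233
df = n − 1 = 3
p-value = P(T ≥ 1.233) ≈ 0.153
Since p ≈ 0.153 > α = 0.05, fail to reject H0; the evidence is not statistically significant.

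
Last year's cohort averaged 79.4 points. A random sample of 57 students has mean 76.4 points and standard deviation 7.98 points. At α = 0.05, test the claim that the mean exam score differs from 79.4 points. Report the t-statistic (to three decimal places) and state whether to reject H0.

H0: μ = 79.4; H1: μ ≠ 79.4 (one-sample t-test, two-sided).
t = (x̄ − μ₀)/(s/√n) = (76.4 − 79.4)/(7.98/√57) = -2.838
df = n − 1 = 56
Two-sided p-value ≈ 0.0063
Since p ≈ 0.0063 < α = 0.05, reject H0; the data support H1.

t = -2.838; reject H0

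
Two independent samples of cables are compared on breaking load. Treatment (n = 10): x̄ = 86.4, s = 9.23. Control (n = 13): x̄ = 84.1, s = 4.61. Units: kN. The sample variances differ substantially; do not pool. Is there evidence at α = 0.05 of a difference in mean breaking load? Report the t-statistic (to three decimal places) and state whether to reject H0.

t = 0.722; fail to reject H0

Let group 1 = treatment, group 2 = control. H0: μ_1 = μ_2; H1: μ_1 ≠ μ_2 (Welch's two-sample t-test, two-sided).
t = (x̄_1 − x̄_2)/√(s_1²/n_1 + s_2²/n_2) = (86.4 − 84.1)/√(9.23²/10 + 4.61²/13) = 0.722
Welch–Satterthwaite df ≈ 12.44
Two-sided p-value ≈ 0.484
Since p ≈ 0.484 > α = 0.05, fail to reject H0; the data do not provide sufficient evidence against H0.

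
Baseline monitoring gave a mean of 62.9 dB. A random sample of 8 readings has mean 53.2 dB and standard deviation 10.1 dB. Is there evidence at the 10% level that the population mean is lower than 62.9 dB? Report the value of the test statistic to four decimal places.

H0: μ = 62.9; H1: μ < 62.9 (one-sample t-test, left-tailed).
t = (x̄ − μ₀)/(s/√n) = (53.2 − 62.9)/(10.1/√8) = -2.7164
df = n − 1 = 7
p-value = P(T ≤ -2.7164) ≈ 0.015
Since p ≈ 0.015 < α = 0.1, reject H0; the data support H1.

-2.7164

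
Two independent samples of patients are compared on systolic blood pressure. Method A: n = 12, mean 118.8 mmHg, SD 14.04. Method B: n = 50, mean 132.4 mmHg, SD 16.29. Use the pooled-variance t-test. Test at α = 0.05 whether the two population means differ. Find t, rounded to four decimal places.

-2.6606

Let group 1 = method A, group 2 = method B. H0: μ_1 = μ_2; H1: μ_1 ≠ μ_2 (two-sample pooled-variance t-test, two-sided).
s_p² = [(12−1)·14.04² + (50−1)·16.29²]/(12+50−2) = 252.853
t = (118.8 − 132.4)/√[252.853·(1/12 + 1/50)] = -2.6606
df = n₁ + n₂ − 2 = 60
Two-sided p-value ≈ 0.010
Since p ≈ 0.010 < α = 0.05, reject H0; the data support H1.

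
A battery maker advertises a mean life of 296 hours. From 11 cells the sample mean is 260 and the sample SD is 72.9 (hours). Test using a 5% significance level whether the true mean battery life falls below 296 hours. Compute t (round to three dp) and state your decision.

t = -1.638; fail to reject H0

H0: μ = 296; H1: μ < 296 (one-sample t-test, left-tailed).
t = (x̄ − μ₀)/(s/√n) = (260 − 296)/(72.9/√11) = -1.638
df = n − 1 = 10
p-value = P(T ≤ -1.638) ≈ 0.0662
Since p ≈ 0.0662 > α = 0.05, fail to reject H0; the evidence is not statistically significant.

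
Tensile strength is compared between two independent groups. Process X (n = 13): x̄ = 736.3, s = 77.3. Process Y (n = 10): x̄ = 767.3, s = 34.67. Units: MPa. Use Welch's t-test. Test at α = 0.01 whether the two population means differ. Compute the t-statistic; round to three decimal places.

Let group 1 = process X, group 2 = process Y. H0: μ_1 = μ_2; H1: μ_1 ≠ μ_2 (Welch's two-sample t-test, two-sided).
t = (x̄_1 − x̄_2)/√(s_1²/n_1 + s_2²/n_2) = (736.3 − 767.3)/√(77.3²/13 + 34.67²/10) = -1.287
Welch–Satterthwaite df ≈ 17.50
Two-sided p-value ≈ 0.215
Since p ≈ 0.215 > α = 0.01, fail to reject H0; the evidence is not statistically significant.

-1.287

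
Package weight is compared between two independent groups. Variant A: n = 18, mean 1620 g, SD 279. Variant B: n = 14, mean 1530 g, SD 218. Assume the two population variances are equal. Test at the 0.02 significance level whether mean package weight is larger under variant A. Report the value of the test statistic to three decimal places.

Let group 1 = variant A, group 2 = variant B. H0: μ_1 = μ_2; H1: μ_1 > μ_2 (two-sample pooled-variance t-test, right-tailed).
s_p² = [(18−1)·279² + (14−1)·218²]/(18+14−2) = 64703.6
t = (1620 − 1530)/√[64703.6·(1/18 + 1/14)] = 0.993
df = n₁ + n₂ − 2 = 30
p-value = P(T ≥ 0.993) ≈ 0.1644
Since p ≈ 0.1644 > α = 0.02, fail to reject H0; the data do not provide sufficient evidence against H0.

0.993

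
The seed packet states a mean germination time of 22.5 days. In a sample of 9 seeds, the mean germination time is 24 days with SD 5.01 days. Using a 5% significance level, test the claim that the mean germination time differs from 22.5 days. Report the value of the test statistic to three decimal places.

H0: μ = 22.5; H1: μ ≠ 22.5 (one-sample t-test, two-sided).
t = (x̄ − μ₀)/(s/√n) = (24 − 22.5)/(5.01/√9) = 0.898
df = n − 1 = 8
Two-sided p-value ≈ 0.3953
Since p ≈ 0.3953 > α = 0.05, fail to reject H0; the data do not provide sufficient evidence against H0.

0.898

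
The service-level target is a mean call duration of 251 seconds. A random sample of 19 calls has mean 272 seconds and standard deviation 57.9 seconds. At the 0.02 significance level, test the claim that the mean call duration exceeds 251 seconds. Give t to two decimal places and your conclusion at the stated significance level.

t = 1.58; fail to reject H0

H0: μ = 251; H1: μ > 251 (one-sample t-test, right-tailed).
t = (x̄ − μ₀)/(s/√n) = (272 − 251)/(57.9/√19) = 1.58
df = n − 1 = 18
p-value = P(T ≥ 1.58) ≈ 0.0657
Since p ≈ 0.0657 > α = 0.02, fail to reject H0; the evidence is not statistically significant.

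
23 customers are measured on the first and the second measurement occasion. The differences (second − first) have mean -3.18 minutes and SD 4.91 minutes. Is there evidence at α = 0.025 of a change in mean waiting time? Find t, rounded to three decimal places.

-3.106

H0: μ_d = 0; H1: μ_d ≠ 0 (paired t-test on the differences, two-sided).
t = d̄/(s_d/√n) = -3.18/(4.91/√23) = -3.106
df = n − 1 = 22
Two-sided p-value ≈ 0.005
Since p ≈ 0.005 < α = 0.025, reject H0; the data support H1.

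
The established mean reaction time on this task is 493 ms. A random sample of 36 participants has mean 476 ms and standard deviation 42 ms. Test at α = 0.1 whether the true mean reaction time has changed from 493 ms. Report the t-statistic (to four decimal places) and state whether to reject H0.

H0: μ = 493; H1: μ ≠ 493 (one-sample t-test, two-sided).
t = (x̄ − μ₀)/(s/√n) = (476 − 493)/(42/√36) = -2.4286
df = n − 1 = 35
Two-sided p-value ≈ 0.020
Since p ≈ 0.020 < α = 0.1, reject H0; the evidence is statistically significant.

t = -2.4286; reject H0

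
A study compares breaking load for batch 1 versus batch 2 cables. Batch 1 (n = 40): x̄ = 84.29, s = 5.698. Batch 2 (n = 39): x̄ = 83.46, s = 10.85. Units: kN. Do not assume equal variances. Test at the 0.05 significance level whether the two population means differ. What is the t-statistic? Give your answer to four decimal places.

0.4241

Let group 1 = batch 1, group 2 = batch 2. H0: μ_1 = μ_2; H1: μ_1 ≠ μ_2 (Welch's two-sample t-test, two-sided).
t = (x̄_1 − x̄_2)/√(s_1²/n_1 + s_2²/n_2) = (84.29 − 83.46)/√(5.698²/40 + 10.85²/39) = 0.4241
Welch–Satterthwaite df ≈ 57.16
Two-sided p-value ≈ 0.6731
Since p ≈ 0.6731 > α = 0.05, fail to reject H0; the data do not provide sufficient evidence against H0.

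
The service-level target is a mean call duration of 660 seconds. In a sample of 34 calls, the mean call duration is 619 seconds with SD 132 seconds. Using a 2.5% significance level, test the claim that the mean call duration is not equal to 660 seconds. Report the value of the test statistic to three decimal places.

H0: μ = 660; H1: μ ≠ 660 (one-sample t-test, two-sided).
t = (x̄ − μ₀)/(s/√n) = (619 − 660)/(132/√34) = -1.811
df = n − 1 = 33
Two-sided p-value ≈ 0.0792
Since p ≈ 0.0792 > α = 0.025, fail to reject H0; the data do not provide sufficient evidence against H0.

-1.811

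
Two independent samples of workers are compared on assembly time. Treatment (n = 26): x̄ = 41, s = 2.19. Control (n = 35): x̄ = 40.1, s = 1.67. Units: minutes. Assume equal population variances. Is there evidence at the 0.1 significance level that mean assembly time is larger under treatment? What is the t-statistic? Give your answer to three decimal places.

1.822

Let group 1 = treatment, group 2 = control. H0: μ_1 = μ_2; H1: μ_1 > μ_2 (two-sample pooled-variance t-test, right-tailed).
s_p² = [(26−1)·2.19² + (35−1)·1.67²]/(26+35−2) = 3.63941
t = (41 − 40.1)/√[3.63941·(1/26 + 1/35)] = 1.822
df = n₁ + n₂ − 2 = 59
p-value = P(T ≥ 1.822) ≈ 0.0368
Since p ≈ 0.0368 < α = 0.1, reject H0; the data support H1.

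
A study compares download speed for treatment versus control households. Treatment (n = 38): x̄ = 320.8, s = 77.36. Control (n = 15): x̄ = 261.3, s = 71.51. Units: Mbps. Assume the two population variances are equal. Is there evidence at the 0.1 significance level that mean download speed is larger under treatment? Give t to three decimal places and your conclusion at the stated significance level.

Let group 1 = treatment, group 2 = control. H0: μ_1 = μ_2; H1: μ_1 > μ_2 (two-sample pooled-variance t-test, right-tailed).
s_p² = [(38−1)·77.36² + (15−1)·71.51²]/(38+15−2) = 5745.5
t = (320.8 − 261.3)/√[5745.5·(1/38 + 1/15)] = 2.574
df = n₁ + n₂ − 2 = 51
p-value = P(T ≥ 2.574) ≈ 0.0065
Since p ≈ 0.0065 < α = 0.1, reject H0; the evidence is statistically significant.

t = 2.574; reject H0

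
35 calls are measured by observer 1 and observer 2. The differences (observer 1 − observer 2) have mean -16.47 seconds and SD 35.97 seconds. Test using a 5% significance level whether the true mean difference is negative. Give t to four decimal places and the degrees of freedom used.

H0: μ_d = 0; H1: μ_d < 0 (paired t-test on the differences, left-tailed).
t = d̄/(s_d/√n) = -16.47/(35.97/√35) = -2.7089
df = n − 1 = 34
p-value = P(T ≤ -2.7089) ≈ 0.0052
Since p ≈ 0.0052 < α = 0.05, reject H0; the evidence is statistically significant.

t = -2.7089, df = 34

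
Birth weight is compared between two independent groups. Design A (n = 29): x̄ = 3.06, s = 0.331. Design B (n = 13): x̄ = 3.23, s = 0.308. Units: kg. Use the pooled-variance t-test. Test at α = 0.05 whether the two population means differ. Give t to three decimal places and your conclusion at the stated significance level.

t = -1.571; fail to reject H0

Let group 1 = design A, group 2 = design B. H0: μ_1 = μ_2; H1: μ_1 ≠ μ_2 (two-sample pooled-variance t-test, two-sided).
s_p² = [(29−1)·0.331² + (13−1)·0.308²]/(29+13−2) = 0.105152
t = (3.06 − 3.23)/√[0.105152·(1/29 + 1/13)] = -1.571
df = n₁ + n₂ − 2 = 40
Two-sided p-value ≈ 0.124
Since p ≈ 0.124 > α = 0.05, fail to reject H0; the data do not provide sufficient evidence against H0.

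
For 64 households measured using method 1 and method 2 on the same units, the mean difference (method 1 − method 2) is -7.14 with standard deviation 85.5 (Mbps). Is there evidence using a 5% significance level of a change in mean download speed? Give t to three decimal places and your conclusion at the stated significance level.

H0: μ_d = 0; H1: μ_d ≠ 0 (paired t-test on the differences, two-sided).
t = d̄/(s_d/√n) = -7.14/(85.5/√64) = -0.668
df = n − 1 = 63
Two-sided p-value ≈ 0.507
Since p ≈ 0.507 > α = 0.05, fail to reject H0; the data do not provide sufficient evidence against H0.

t = -0.668; fail to reject H0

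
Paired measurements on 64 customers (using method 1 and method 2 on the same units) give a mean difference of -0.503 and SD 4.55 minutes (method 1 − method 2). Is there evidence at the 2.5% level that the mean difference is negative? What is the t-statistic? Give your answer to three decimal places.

H0: μ_d = 0; H1: μ_d < 0 (paired t-test on the differences, left-tailed).
t = d̄/(s_d/√n) = -0.503/(4.55/√64) = -0.884
df = n − 1 = 63
p-value = P(T ≤ -0.884) ≈ 0.1899
Since p ≈ 0.1899 > α = 0.025, fail to reject H0; the evidence is not statistically significant.

-0.884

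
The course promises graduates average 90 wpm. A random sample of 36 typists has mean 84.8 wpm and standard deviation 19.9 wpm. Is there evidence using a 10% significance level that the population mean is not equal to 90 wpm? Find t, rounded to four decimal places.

-1.5678

H0: μ = 90; H1: μ ≠ 90 (one-sample t-test, two-sided).
t = (x̄ − μ₀)/(s/√n) = (84.8 − 90)/(19.9/√36) = -1.5678
df = n − 1 = 35
Two-sided p-value ≈ 0.126
Since p ≈ 0.126 > α = 0.1, fail to reject H0; the evidence is not statistically significant.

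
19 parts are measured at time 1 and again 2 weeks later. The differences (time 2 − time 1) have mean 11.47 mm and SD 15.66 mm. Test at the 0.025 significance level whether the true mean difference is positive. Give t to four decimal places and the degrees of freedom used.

H0: μ_d = 0; H1: μ_d > 0 (paired t-test on the differences, right-tailed).
t = d̄/(s_d/√n) = 11.47/(15.66/√19) = 3.1926
df = n − 1 = 18
p-value = P(T ≥ 3.1926) ≈ 0.003
Since p ≈ 0.003 < α = 0.025, reject H0; the evidence is statistically significant.

t = 3.1926, df = 18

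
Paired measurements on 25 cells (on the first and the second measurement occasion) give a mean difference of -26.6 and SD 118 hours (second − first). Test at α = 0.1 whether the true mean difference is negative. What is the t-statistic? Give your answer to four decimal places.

H0: μ_d = 0; H1: μ_d < 0 (paired t-test on the differences, left-tailed).
t = d̄/(s_d/√n) = -26.6/(118/√25) = -1.1271
df = n − 1 = 24
p-value = P(T ≤ -1.1271) ≈ 0.135
Since p ≈ 0.135 > α = 0.1, fail to reject H0; the evidence is not statistically significant.

-1.1271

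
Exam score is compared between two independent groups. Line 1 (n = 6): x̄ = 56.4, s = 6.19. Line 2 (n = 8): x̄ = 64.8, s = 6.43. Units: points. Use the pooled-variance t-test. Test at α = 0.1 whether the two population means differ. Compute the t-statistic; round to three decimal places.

-2.457

Let group 1 = line 1, group 2 = line 2. H0: μ_1 = μ_2; H1: μ_1 ≠ μ_2 (two-sample pooled-variance t-test, two-sided).
s_p² = [(6−1)·6.19² + (8−1)·6.43²]/(6+8−2) = 40.0829
t = (56.4 − 64.8)/√[40.0829·(1/6 + 1/8)] = -2.457
df = n₁ + n₂ − 2 = 12
Two-sided p-value ≈ 0.030
Since p ≈ 0.030 < α = 0.1, reject H0; the data support H1.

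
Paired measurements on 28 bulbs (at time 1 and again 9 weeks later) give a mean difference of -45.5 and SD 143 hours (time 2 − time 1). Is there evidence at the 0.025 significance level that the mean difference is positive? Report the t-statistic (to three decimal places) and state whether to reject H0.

H0: μ_d = 0; H1: μ_d > 0 (paired t-test on the differences, right-tailed).
t = d̄/(s_d/√n) = -45.5/(143/√28) = -1.684
df = n − 1 = 27
p-value = P(T ≥ -1.684) ≈ 0.948
Since p ≈ 0.948 > α = 0.025, fail to reject H0; the data do not provide sufficient evidence against H0.

t = -1.684; fail to reject H0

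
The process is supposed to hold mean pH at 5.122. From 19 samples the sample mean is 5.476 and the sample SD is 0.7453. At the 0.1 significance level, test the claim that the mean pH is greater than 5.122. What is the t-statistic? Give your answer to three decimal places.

H0: μ = 5.122; H1: μ > 5.122 (one-sample t-test, right-tailed).
t = (x̄ − μ₀)/(s/√n) = (5.476 − 5.122)/(0.7453/√19) = 2.070
df = n − 1 = 18
p-value = P(T ≥ 2.070) ≈ 0.0265
Since p ≈ 0.0265 < α = 0.1, reject H0; the data support H1.

2.070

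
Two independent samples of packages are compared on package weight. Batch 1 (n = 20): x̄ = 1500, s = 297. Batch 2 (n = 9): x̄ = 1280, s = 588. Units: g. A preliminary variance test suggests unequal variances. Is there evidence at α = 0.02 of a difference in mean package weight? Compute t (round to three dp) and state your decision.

Let group 1 = batch 1, group 2 = batch 2. H0: μ_1 = μ_2; H1: μ_1 ≠ μ_2 (Welch's two-sample t-test, two-sided).
t = (x̄_1 − x̄_2)/√(s_1²/n_1 + s_2²/n_2) = (1500 − 1280)/√(297²/20 + 588²/9) = 1.063
Welch–Satterthwaite df ≈ 9.89
Two-sided p-value ≈ 0.3130
Since p ≈ 0.3130 > α = 0.02, fail to reject H0; the evidence is not statistically significant.

t = 1.063; fail to reject H0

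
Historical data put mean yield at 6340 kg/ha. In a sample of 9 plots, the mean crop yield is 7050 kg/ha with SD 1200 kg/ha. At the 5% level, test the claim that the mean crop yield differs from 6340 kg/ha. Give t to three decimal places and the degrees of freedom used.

t = 1.775, df = 8

H0: μ = 6340; H1: μ ≠ 6340 (one-sample t-test, two-sided).
t = (x̄ − μ₀)/(s/√n) = (7050 − 6340)/(1200/√9) = 1.775
df = n − 1 = 8
Two-sided p-value ≈ 0.114
Since p ≈ 0.114 > α = 0.05, fail to reject H0; the data do not provide sufficient evidence against H0.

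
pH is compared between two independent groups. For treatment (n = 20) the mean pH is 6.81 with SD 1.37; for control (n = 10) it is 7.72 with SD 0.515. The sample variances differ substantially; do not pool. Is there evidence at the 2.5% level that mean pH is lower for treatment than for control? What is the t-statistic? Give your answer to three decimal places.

Let group 1 = treatment, group 2 = control. H0: μ_1 = μ_2; H1: μ_1 < μ_2 (Welch's two-sample t-test, left-tailed).
t = (x̄_1 − x̄_2)/√(s_1²/n_1 + s_2²/n_2) = (6.81 − 7.72)/√(1.37²/20 + 0.515²/10) = -2.623
Welch–Satterthwaite df ≈ 26.75
p-value = P(T ≤ -2.623) ≈ 0.0071
Since p ≈ 0.0071 < α = 0.025, reject H0; the evidence is statistically significant.

-2.623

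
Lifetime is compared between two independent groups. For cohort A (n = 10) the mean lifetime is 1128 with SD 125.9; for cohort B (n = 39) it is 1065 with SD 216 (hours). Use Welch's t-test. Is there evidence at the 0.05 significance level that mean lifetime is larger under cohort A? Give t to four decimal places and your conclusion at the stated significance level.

t = 1.1946; fail to reject H0

Let group 1 = cohort A, group 2 = cohort B. H0: μ_1 = μ_2; H1: μ_1 > μ_2 (Welch's two-sample t-test, right-tailed).
t = (x̄_1 − x̄_2)/√(s_1²/n_1 + s_2²/n_2) = (1128 − 1065)/√(125.9²/10 + 216²/39) = 1.1946
Welch–Satterthwaite df ≈ 24.42
p-value = P(T ≥ 1.1946) ≈ 0.122
Since p ≈ 0.122 > α = 0.05, fail to reject H0; the data do not provide sufficient evidence against H0.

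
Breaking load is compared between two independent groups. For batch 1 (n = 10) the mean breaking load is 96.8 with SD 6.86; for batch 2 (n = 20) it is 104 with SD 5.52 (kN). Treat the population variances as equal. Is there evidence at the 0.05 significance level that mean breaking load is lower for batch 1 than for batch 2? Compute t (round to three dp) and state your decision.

t = -3.107; reject H0

Let group 1 = batch 1, group 2 = batch 2. H0: μ_1 = μ_2; H1: μ_1 < μ_2 (two-sample pooled-variance t-test, left-tailed).
s_p² = [(10−1)·6.86² + (20−1)·5.52²]/(10+20−2) = 35.8026
t = (96.8 − 104)/√[35.8026·(1/10 + 1/20)] = -3.107
df = n₁ + n₂ − 2 = 28
p-value = P(T ≤ -3.107) ≈ 0.0022
Since p ≈ 0.0022 < α = 0.05, reject H0; the evidence is statistically significant.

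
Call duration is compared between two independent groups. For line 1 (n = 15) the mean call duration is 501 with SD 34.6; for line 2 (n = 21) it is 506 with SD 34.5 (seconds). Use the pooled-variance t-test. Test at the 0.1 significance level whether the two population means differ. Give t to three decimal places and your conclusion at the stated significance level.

t = -0.428; fail to reject H0

Let group 1 = line 1, group 2 = line 2. H0: μ_1 = μ_2; H1: μ_1 ≠ μ_2 (two-sample pooled-variance t-test, two-sided).
s_p² = [(15−1)·34.6² + (21−1)·34.5²]/(15+21−2) = 1193.1
t = (501 − 506)/√[1193.1·(1/15 + 1/21)] = -0.428
df = n₁ + n₂ − 2 = 34
Two-sided p-value ≈ 0.6712
Since p ≈ 0.6712 > α = 0.1, fail to reject H0; the evidence is not statistically significant.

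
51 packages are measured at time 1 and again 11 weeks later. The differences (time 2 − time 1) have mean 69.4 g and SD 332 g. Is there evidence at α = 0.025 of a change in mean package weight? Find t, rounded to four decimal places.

1.4928

H0: μ_d = 0; H1: μ_d ≠ 0 (paired t-test on the differences, two-sided).
t = d̄/(s_d/√n) = 69.4/(332/√51) = 1.4928
df = n − 1 = 50
Two-sided p-value ≈ 0.142
Since p ≈ 0.142 > α = 0.025, fail to reject H0; the data do not provide sufficient evidence against H0.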